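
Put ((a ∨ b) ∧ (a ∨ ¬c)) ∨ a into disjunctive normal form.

a ∨ (b ∧ ¬c)

((a ∨ b) ∧ (a ∨ ¬c)) ∨ a
≡ (a ∧ a) ∨ (a ∧ ¬c) ∨ (b ∧ a) ∨ (b ∧ ¬c) ∨ a   (distribute ∧ over ∨)
≡ a ∨ (b ∧ ¬c)   (simplify)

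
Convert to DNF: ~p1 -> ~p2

p1 | ~p2

~p1 -> ~p2
≡ ~~p1 | ~p2   [eliminate ->]
≡ p1 | ~p2   [double negation]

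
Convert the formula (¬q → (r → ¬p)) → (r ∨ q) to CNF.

r ∨ q

(¬q → (r → ¬p)) → (r ∨ q)
≡ ¬(¬q → (r → ¬p)) ∨ r ∨ q   — eliminate →
≡ ¬(¬¬q ∨ (r → ¬p)) ∨ r ∨ q   — eliminate →
≡ ¬(¬¬q ∨ ¬r ∨ ¬p) ∨ r ∨ q   — eliminate →
≡ (¬¬¬q ∧ ¬¬r ∧ ¬¬p) ∨ r ∨ q   — De Morgan
≡ (¬q ∧ ¬¬r ∧ ¬¬p) ∨ r ∨ q   — double negation
≡ (¬q ∧ r ∧ ¬¬p) ∨ r ∨ q   — double negation
≡ (¬q ∧ r ∧ p) ∨ r ∨ q   — double negation
≡ (¬q ∨ r ∨ q) ∧ (r ∨ r ∨ q) ∧ (p ∨ r ∨ q)   — distribute ∨ over ∧
≡ r ∨ q   — simplify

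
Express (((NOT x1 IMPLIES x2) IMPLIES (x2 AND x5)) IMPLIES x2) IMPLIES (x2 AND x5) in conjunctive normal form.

(((NOT x1 IMPLIES x2) IMPLIES (x2 AND x5)) IMPLIES x2) IMPLIES (x2 AND x5)
≡ NOT (((NOT x1 IMPLIES x2) IMPLIES (x2 AND x5)) IMPLIES x2) OR (x2 AND x5)   (eliminate IMPLIES)
≡ NOT (NOT ((NOT x1 IMPLIES x2) IMPLIES (x2 AND x5)) OR x2) OR (x2 AND x5)   (eliminate IMPLIES)
≡ NOT (NOT (NOT (NOT x1 IMPLIES x2) OR (x2 AND x5)) OR x2) OR (x2 AND x5)   (eliminate IMPLIES)
≡ NOT (NOT (NOT (NOT NOT x1 OR x2) OR (x2 AND x5)) OR x2) OR (x2 AND x5)   (eliminate IMPLIES)
≡ (NOT NOT (NOT (NOT NOT x1 OR x2) OR (x2 AND x5)) AND NOT x2) OR (x2 AND x5)   (De Morgan)
≡ ((NOT (NOT NOT x1 OR x2) OR (x2 AND x5)) AND NOT x2) OR (x2 AND x5)   (double negation)
≡ (((NOT NOT NOT x1 AND NOT x2) OR (x2 AND x5)) AND NOT x2) OR (x2 AND x5)   (De Morgan)
≡ (((NOT x1 AND NOT x2) OR (x2 AND x5)) AND NOT x2) OR (x2 AND x5)   (double negation)
≡ (NOT x1 OR x2 OR x2) AND (NOT x1 OR x2 OR x5) AND (NOT x1 OR x5 OR x2) AND (NOT x1 OR x5 OR x5) AND (NOT x2 OR x2 OR x2) AND (NOT x2 OR x2 OR x5) AND (NOT x2 OR x5 OR x2) AND (NOT x2 OR x5 OR x5) AND (NOT x2 OR x2) AND (NOT x2 OR x5)   (distribute OR over AND)
≡ (NOT x1 OR x2) AND (NOT x1 OR x5) AND (NOT x2 OR x5)   (simplify)

(NOT x1 OR x2) AND (NOT x1 OR x5) AND (NOT x2 OR x5)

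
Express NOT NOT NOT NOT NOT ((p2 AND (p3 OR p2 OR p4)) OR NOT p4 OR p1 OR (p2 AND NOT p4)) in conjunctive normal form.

NOT NOT NOT NOT NOT ((p2 AND (p3 OR p2 OR p4)) OR NOT p4 OR p1 OR (p2 AND NOT p4))
⇔ NOT NOT NOT ((p2 AND (p3 OR p2 OR p4)) OR NOT p4 OR p1 OR (p2 AND NOT p4))   — double negation
⇔ NOT ((p2 AND (p3 OR p2 OR p4)) OR NOT p4 OR p1 OR (p2 AND NOT p4))   — double negation
⇔ NOT (p2 AND (p3 OR p2 OR p4)) AND NOT NOT p4 AND NOT p1 AND NOT (p2 AND NOT p4)   — De Morgan
⇔ (NOT p2 OR NOT (p3 OR p2 OR p4)) AND NOT NOT p4 AND NOT p1 AND NOT (p2 AND NOT p4)   — De Morgan
⇔ (NOT p2 OR (NOT p3 AND NOT p2 AND NOT p4)) AND NOT NOT p4 AND NOT p1 AND NOT (p2 AND NOT p4)   — De Morgan
⇔ (NOT p2 OR (NOT p3 AND NOT p2 AND NOT p4)) AND p4 AND NOT p1 AND NOT (p2 AND NOT p4)   — double negation
⇔ (NOT p2 OR (NOT p3 AND NOT p2 AND NOT p4)) AND p4 AND NOT p1 AND (NOT p2 OR NOT NOT p4)   — De Morgan
⇔ (NOT p2 OR (NOT p3 AND NOT p2 AND NOT p4)) AND p4 AND NOT p1 AND (NOT p2 OR p4)   — double negation
⇔ (NOT p2 OR NOT p3) AND (NOT p2 OR NOT p2) AND (NOT p2 OR NOT p4) AND p4 AND NOT p1 AND (NOT p2 OR p4)   — distribute OR over AND
⇔ NOT p2 AND p4 AND NOT p1   — simplify

NOT p2 AND p4 AND NOT p1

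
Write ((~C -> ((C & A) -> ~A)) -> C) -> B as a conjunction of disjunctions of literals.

((~C -> ((C & A) -> ~A)) -> C) -> B
⇔ ~((~C -> ((C & A) -> ~A)) -> C) | B
⇔ ~(~(~C -> ((C & A) -> ~A)) | C) | B
⇔ ~(~(~~C | ((C & A) -> ~A)) | C) | B
⇔ ~(~(~~C | ~(C & A) | ~A) | C) | B
⇔ (~~(~~C | ~(C & A) | ~A) & ~C) | B
⇔ ((~~C | ~(C & A) | ~A) & ~C) | B
⇔ ((C | ~(C & A) | ~A) & ~C) | B
⇔ ((C | ~C | ~A | ~A) & ~C) | B
⇔ (C | ~C | ~A | ~A | B) & (~C | B)
⇔ ~C | B

~C | B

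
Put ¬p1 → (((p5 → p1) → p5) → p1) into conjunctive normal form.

p1 ∨ ¬p5

¬p1 → (((p5 → p1) → p5) → p1)
≡ ¬¬p1 ∨ (((p5 → p1) → p5) → p1)   — eliminate →
≡ ¬¬p1 ∨ ¬((p5 → p1) → p5) ∨ p1   — eliminate →
≡ ¬¬p1 ∨ ¬(¬(p5 → p1) ∨ p5) ∨ p1   — eliminate →
≡ ¬¬p1 ∨ ¬(¬(¬p5 ∨ p1) ∨ p5) ∨ p1   — eliminate →
≡ p1 ∨ ¬(¬(¬p5 ∨ p1) ∨ p5) ∨ p1   — double negation
≡ p1 ∨ ¬¬(¬p5 ∨ p1) ∧ ¬p5 ∨ p1   — De Morgan
≡ p1 ∨ (¬p5 ∨ p1) ∧ ¬p5 ∨ p1   — double negation
≡ (p1 ∨ ¬p5 ∨ p1 ∨ p1) ∧ (p1 ∨ ¬p5 ∨ p1)   — distribute ∨ over ∧
≡ p1 ∨ ¬p5   — simplify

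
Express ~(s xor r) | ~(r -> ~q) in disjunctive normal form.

~(s xor r) | ~(r -> ~q)
≡ ~((s & ~r) | (~s & r)) | ~(r -> ~q)   [expand xor]
≡ ~((s & ~r) | (~s & r)) | ~(~r | ~q)   [eliminate ->]
≡ (~(s & ~r) & ~(~s & r)) | ~(~r | ~q)   [De Morgan]
≡ ((~s | ~~r) & ~(~s & r)) | ~(~r | ~q)   [De Morgan]
≡ ((~s | r) & ~(~s & r)) | ~(~r | ~q)   [double negation]
≡ ((~s | r) & (~~s | ~r)) | ~(~r | ~q)   [De Morgan]
≡ ((~s | r) & (s | ~r)) | ~(~r | ~q)   [double negation]
≡ ((~s | r) & (s | ~r)) | (~~r & ~~q)   [De Morgan]
≡ ((~s | r) & (s | ~r)) | (r & ~~q)   [double negation]
≡ ((~s | r) & (s | ~r)) | (r & q)   [double negation]
≡ (~s & s) | (~s & ~r) | (r & s) | (r & ~r) | (r & q)   [distribute & over |]
≡ (~s & ~r) | (r & s) | (r & q)   [simplify]

(~s & ~r) | (r & s) | (r & q)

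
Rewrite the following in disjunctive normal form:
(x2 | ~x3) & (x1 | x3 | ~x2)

(x2 | ~x3) & (x1 | x3 | ~x2)
≡ (x2 & x1) | (x2 & x3) | (x2 & ~x2) | (~x3 & x1) | (~x3 & x3) | (~x3 & ~x2)   (distribute & over |)
≡ (x2 & x1) | (x2 & x3) | (~x3 & x1) | (~x3 & ~x2)   (simplify)

(x2 & x1) | (x2 & x3) | (~x3 & x1) | (~x3 & ~x2)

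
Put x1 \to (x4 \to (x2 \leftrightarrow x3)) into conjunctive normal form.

(\lnot x1 \lor \lnot x4 \lor \lnot x2 \lor x3) \land (\lnot x1 \lor \lnot x4 \lor \lnot x3 \lor x2)

x1 \to (x4 \to (x2 \leftrightarrow x3))
≡ \lnot x1 \lor (x4 \to (x2 \leftrightarrow x3))   (eliminate \to)
≡ \lnot x1 \lor \lnot x4 \lor (x2 \leftrightarrow x3)   (eliminate \to)
≡ \lnot x1 \lor \lnot x4 \lor ((x2 \to x3) \land (x3 \to x2))   (eliminate \leftrightarrow)
≡ \lnot x1 \lor \lnot x4 \lor ((\lnot x2 \lor x3) \land (x3 \to x2))   (eliminate \to)
≡ \lnot x1 \lor \lnot x4 \lor ((\lnot x2 \lor x3) \land (\lnot x3 \lor x2))   (eliminate \to)
≡ (\lnot x1 \lor \lnot x4 \lor \lnot x2 \lor x3) \land (\lnot x1 \lor \lnot x4 \lor \lnot x3 \lor x2)   (distribute \lor over \land)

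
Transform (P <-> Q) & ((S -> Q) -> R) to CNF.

(~P | Q) & (~Q | P) & (S | R) & (~Q | R)

(P <-> Q) & ((S -> Q) -> R)
≡ (P -> Q) & (Q -> P) & ((S -> Q) -> R)   — eliminate <->
≡ (~P | Q) & (Q -> P) & ((S -> Q) -> R)   — eliminate ->
≡ (~P | Q) & (~Q | P) & ((S -> Q) -> R)   — eliminate ->
≡ (~P | Q) & (~Q | P) & (~(S -> Q) | R)   — eliminate ->
≡ (~P | Q) & (~Q | P) & (~(~S | Q) | R)   — eliminate ->
≡ (~P | Q) & (~Q | P) & ((~~S & ~Q) | R)   — De Morgan
≡ (~P | Q) & (~Q | P) & ((S & ~Q) | R)   — double negation
≡ (~P | Q) & (~Q | P) & (S | R) & (~Q | R)   — distribute | over &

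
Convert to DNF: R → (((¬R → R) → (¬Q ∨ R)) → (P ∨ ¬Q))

R → (((¬R → R) → (¬Q ∨ R)) → (P ∨ ¬Q))
≡ ¬R ∨ (((¬R → R) → (¬Q ∨ R)) → (P ∨ ¬Q))
≡ ¬R ∨ ¬((¬R → R) → (¬Q ∨ R)) ∨ P ∨ ¬Q
≡ ¬R ∨ ¬(¬(¬R → R) ∨ ¬Q ∨ R) ∨ P ∨ ¬Q
≡ ¬R ∨ ¬(¬(¬¬R ∨ R) ∨ ¬Q ∨ R) ∨ P ∨ ¬Q
≡ ¬R ∨ (¬¬(¬¬R ∨ R) ∧ ¬¬Q ∧ ¬R) ∨ P ∨ ¬Q
≡ ¬R ∨ ((¬¬R ∨ R) ∧ ¬¬Q ∧ ¬R) ∨ P ∨ ¬Q
≡ ¬R ∨ ((R ∨ R) ∧ ¬¬Q ∧ ¬R) ∨ P ∨ ¬Q
≡ ¬R ∨ ((R ∨ R) ∧ Q ∧ ¬R) ∨ P ∨ ¬Q
≡ ¬R ∨ (R ∧ Q ∧ ¬R) ∨ (R ∧ Q ∧ ¬R) ∨ P ∨ ¬Q
≡ ¬R ∨ P ∨ ¬Q

¬R ∨ P ∨ ¬Q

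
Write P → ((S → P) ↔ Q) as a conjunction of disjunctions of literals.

¬P ∨ Q

P → ((S → P) ↔ Q)
≡ ¬P ∨ ((S → P) ↔ Q)   [eliminate →]
≡ ¬P ∨ (((S → P) → Q) ∧ (Q → (S → P)))   [eliminate ↔]
≡ ¬P ∨ ((¬(S → P) ∨ Q) ∧ (Q → (S → P)))   [eliminate →]
≡ ¬P ∨ ((¬(¬S ∨ P) ∨ Q) ∧ (Q → (S → P)))   [eliminate →]
≡ ¬P ∨ ((¬(¬S ∨ P) ∨ Q) ∧ (¬Q ∨ (S → P)))   [eliminate →]
≡ ¬P ∨ ((¬(¬S ∨ P) ∨ Q) ∧ (¬Q ∨ ¬S ∨ P))   [eliminate →]
≡ ¬P ∨ (((¬¬S ∧ ¬P) ∨ Q) ∧ (¬Q ∨ ¬S ∨ P))   [De Morgan]
≡ ¬P ∨ (((S ∧ ¬P) ∨ Q) ∧ (¬Q ∨ ¬S ∨ P))   [double negation]
≡ (¬P ∨ S ∨ Q) ∧ (¬P ∨ ¬P ∨ Q) ∧ (¬P ∨ ¬Q ∨ ¬S ∨ P)   [distribute ∨ over ∧]
≡ ¬P ∨ Q   [simplify]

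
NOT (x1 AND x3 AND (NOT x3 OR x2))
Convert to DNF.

NOT (x1 AND x3 AND (NOT x3 OR x2))
≡ NOT x1 OR NOT x3 OR NOT (NOT x3 OR x2)   [De Morgan]
≡ NOT x1 OR NOT x3 OR (NOT NOT x3 AND NOT x2)   [De Morgan]
≡ NOT x1 OR NOT x3 OR (x3 AND NOT x2)   [double negation]

NOT x1 OR NOT x3 OR (x3 AND NOT x2)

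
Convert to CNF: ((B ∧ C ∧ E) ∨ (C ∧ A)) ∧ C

(B ∨ A) ∧ C ∧ (E ∨ A)

((B ∧ C ∧ E) ∨ (C ∧ A)) ∧ C
⇔ (B ∨ C) ∧ (B ∨ A) ∧ (C ∨ C) ∧ (C ∨ A) ∧ (E ∨ C) ∧ (E ∨ A) ∧ C
⇔ (B ∨ A) ∧ C ∧ (E ∨ A)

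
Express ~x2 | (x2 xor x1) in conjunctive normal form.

~x2 | ~x1

~x2 | (x2 xor x1)
= ~x2 | ((x2 | x1) & ~(x2 & x1))   [expand xor]
= ~x2 | ((x2 | x1) & (~x2 | ~x1))   [De Morgan]
= (~x2 | x2 | x1) & (~x2 | ~x2 | ~x1)   [distribute | over &]
= ~x2 | ~x1   [simplify]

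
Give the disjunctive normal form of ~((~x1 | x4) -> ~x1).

~((~x1 | x4) -> ~x1)
= ~(~(~x1 | x4) | ~x1)   — eliminate ->
= ~~(~x1 | x4) & ~~x1   — De Morgan
= (~x1 | x4) & ~~x1   — double negation
= (~x1 | x4) & x1   — double negation
= (~x1 & x1) | (x4 & x1)   — distribute & over |
= x4 & x1   — simplify

x4 & x1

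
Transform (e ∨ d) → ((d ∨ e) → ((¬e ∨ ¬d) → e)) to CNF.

¬d ∨ e

(e ∨ d) → ((d ∨ e) → ((¬e ∨ ¬d) → e))
≡ ¬(e ∨ d) ∨ ((d ∨ e) → ((¬e ∨ ¬d) → e))   [eliminate →]
≡ ¬(e ∨ d) ∨ ¬(d ∨ e) ∨ ((¬e ∨ ¬d) → e)   [eliminate →]
≡ ¬(e ∨ d) ∨ ¬(d ∨ e) ∨ ¬(¬e ∨ ¬d) ∨ e   [eliminate →]
≡ (¬e ∧ ¬d) ∨ ¬(d ∨ e) ∨ ¬(¬e ∨ ¬d) ∨ e   [De Morgan]
≡ (¬e ∧ ¬d) ∨ (¬d ∧ ¬e) ∨ ¬(¬e ∨ ¬d) ∨ e   [De Morgan]
≡ (¬e ∧ ¬d) ∨ (¬d ∧ ¬e) ∨ (¬¬e ∧ ¬¬d) ∨ e   [De Morgan]
≡ (¬e ∧ ¬d) ∨ (¬d ∧ ¬e) ∨ (e ∧ ¬¬d) ∨ e   [double negation]
≡ (¬e ∧ ¬d) ∨ (¬d ∧ ¬e) ∨ (e ∧ d) ∨ e   [double negation]
≡ (¬e ∨ ¬d ∨ e ∨ e) ∧ (¬e ∨ ¬d ∨ d ∨ e) ∧ (¬e ∨ ¬e ∨ e ∨ e) ∧ (¬e ∨ ¬e ∨ d ∨ e) ∧ (¬d ∨ ¬d ∨ e ∨ e) ∧ (¬d ∨ ¬d ∨ d ∨ e) ∧ (¬d ∨ ¬e ∨ e ∨ e) ∧ (¬d ∨ ¬e ∨ d ∨ e)   [distribute ∨ over ∧]
≡ ¬d ∨ e   [simplify]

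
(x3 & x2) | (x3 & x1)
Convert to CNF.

x3 & (x2 | x1)

(x3 & x2) | (x3 & x1)
⇔ (x3 | x3) & (x3 | x1) & (x2 | x3) & (x2 | x1)   — distribute | over &
⇔ x3 & (x2 | x1)   — simplify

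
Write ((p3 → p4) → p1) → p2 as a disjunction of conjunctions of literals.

((p3 → p4) → p1) → p2
≡ ¬((p3 → p4) → p1) ∨ p2   — eliminate →
≡ ¬(¬(p3 → p4) ∨ p1) ∨ p2   — eliminate →
≡ ¬(¬(¬p3 ∨ p4) ∨ p1) ∨ p2   — eliminate →
≡ (¬¬(¬p3 ∨ p4) ∧ ¬p1) ∨ p2   — De Morgan
≡ ((¬p3 ∨ p4) ∧ ¬p1) ∨ p2   — double negation
≡ (¬p3 ∧ ¬p1) ∨ (p4 ∧ ¬p1) ∨ p2   — distribute ∧ over ∨

(¬p3 ∧ ¬p1) ∨ (p4 ∧ ¬p1) ∨ p2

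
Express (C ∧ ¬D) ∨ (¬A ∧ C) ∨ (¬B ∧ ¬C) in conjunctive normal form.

(C ∨ ¬B) ∧ (¬D ∨ ¬A ∨ ¬B) ∧ (¬D ∨ ¬A ∨ ¬C)

(C ∧ ¬D) ∨ (¬A ∧ C) ∨ (¬B ∧ ¬C)
≡ (C ∨ ¬A ∨ ¬B) ∧ (C ∨ ¬A ∨ ¬C) ∧ (C ∨ C ∨ ¬B) ∧ (C ∨ C ∨ ¬C) ∧ (¬D ∨ ¬A ∨ ¬B) ∧ (¬D ∨ ¬A ∨ ¬C) ∧ (¬D ∨ C ∨ ¬B) ∧ (¬D ∨ C ∨ ¬C)   (distribute ∨ over ∧)
≡ (C ∨ ¬B) ∧ (¬D ∨ ¬A ∨ ¬B) ∧ (¬D ∨ ¬A ∨ ¬C)   (simplify)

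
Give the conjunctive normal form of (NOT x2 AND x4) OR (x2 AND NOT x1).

(NOT x2 AND x4) OR (x2 AND NOT x1)
≡ (NOT x2 OR x2) AND (NOT x2 OR NOT x1) AND (x4 OR x2) AND (x4 OR NOT x1)   [distribute OR over AND]
≡ (NOT x2 OR NOT x1) AND (x4 OR x2) AND (x4 OR NOT x1)   [simplify]

(NOT x2 OR NOT x1) AND (x4 OR x2) AND (x4 OR NOT x1)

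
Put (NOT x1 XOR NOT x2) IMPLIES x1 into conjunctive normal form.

x1 OR NOT x2

(NOT x1 XOR NOT x2) IMPLIES x1
≡ NOT (NOT x1 XOR NOT x2) OR x1   (eliminate IMPLIES)
≡ NOT ((NOT x1 OR NOT x2) AND NOT (NOT x1 AND NOT x2)) OR x1   (expand XOR)
≡ NOT (NOT x1 OR NOT x2) OR NOT NOT (NOT x1 AND NOT x2) OR x1   (De Morgan)
≡ (NOT NOT x1 AND NOT NOT x2) OR NOT NOT (NOT x1 AND NOT x2) OR x1   (De Morgan)
≡ (x1 AND NOT NOT x2) OR NOT NOT (NOT x1 AND NOT x2) OR x1   (double negation)
≡ (x1 AND x2) OR NOT NOT (NOT x1 AND NOT x2) OR x1   (double negation)
≡ (x1 AND x2) OR (NOT x1 AND NOT x2) OR x1   (double negation)
≡ (x1 OR NOT x1 OR x1) AND (x1 OR NOT x2 OR x1) AND (x2 OR NOT x1 OR x1) AND (x2 OR NOT x2 OR x1)   (distribute OR over AND)
≡ x1 OR NOT x2   (simplify)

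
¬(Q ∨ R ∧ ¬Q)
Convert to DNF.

¬(Q ∨ R ∧ ¬Q)
= ¬Q ∧ ¬(R ∧ ¬Q)
= ¬Q ∧ (¬R ∨ ¬¬Q)
= ¬Q ∧ (¬R ∨ Q)
= ¬Q ∧ ¬R ∨ ¬Q ∧ Q
= ¬Q ∧ ¬R

¬Q ∧ ¬R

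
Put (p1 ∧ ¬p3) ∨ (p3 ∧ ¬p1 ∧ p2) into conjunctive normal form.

(p1 ∨ p3) ∧ (p1 ∨ p2) ∧ (¬p3 ∨ ¬p1) ∧ (¬p3 ∨ p2)

(p1 ∧ ¬p3) ∨ (p3 ∧ ¬p1 ∧ p2)
≡ (p1 ∨ p3) ∧ (p1 ∨ ¬p1) ∧ (p1 ∨ p2) ∧ (¬p3 ∨ p3) ∧ (¬p3 ∨ ¬p1) ∧ (¬p3 ∨ p2)   (distribute ∨ over ∧)
≡ (p1 ∨ p3) ∧ (p1 ∨ p2) ∧ (¬p3 ∨ ¬p1) ∧ (¬p3 ∨ p2)   (simplify)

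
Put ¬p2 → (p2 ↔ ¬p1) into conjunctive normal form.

p2 ∨ p1

¬p2 → (p2 ↔ ¬p1)
⇔ ¬¬p2 ∨ (p2 ↔ ¬p1)
⇔ ¬¬p2 ∨ ((p2 → ¬p1) ∧ (¬p1 → p2))
⇔ ¬¬p2 ∨ ((¬p2 ∨ ¬p1) ∧ (¬p1 → p2))
⇔ ¬¬p2 ∨ ((¬p2 ∨ ¬p1) ∧ (¬¬p1 ∨ p2))
⇔ p2 ∨ ((¬p2 ∨ ¬p1) ∧ (¬¬p1 ∨ p2))
⇔ p2 ∨ ((¬p2 ∨ ¬p1) ∧ (p1 ∨ p2))
⇔ (p2 ∨ ¬p2 ∨ ¬p1) ∧ (p2 ∨ p1 ∨ p2)
⇔ p2 ∨ p1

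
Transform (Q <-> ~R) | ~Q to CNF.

~Q | ~R

(Q <-> ~R) | ~Q
= ((Q -> ~R) & (~R -> Q)) | ~Q   — eliminate <->
= ((~Q | ~R) & (~R -> Q)) | ~Q   — eliminate ->
= ((~Q | ~R) & (~~R | Q)) | ~Q   — eliminate ->
= ((~Q | ~R) & (R | Q)) | ~Q   — double negation
= (~Q | ~R | ~Q) & (R | Q | ~Q)   — distribute | over &
= ~Q | ~R   — simplify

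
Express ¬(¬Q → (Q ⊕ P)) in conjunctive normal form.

¬Q ∧ (¬P ∨ Q)

¬(¬Q → (Q ⊕ P))
≡ ¬(¬¬Q ∨ (Q ⊕ P))   (eliminate →)
≡ ¬(¬¬Q ∨ ((Q ∨ P) ∧ ¬(Q ∧ P)))   (expand ⊕)
≡ ¬¬¬Q ∧ ¬((Q ∨ P) ∧ ¬(Q ∧ P))   (De Morgan)
≡ ¬Q ∧ ¬((Q ∨ P) ∧ ¬(Q ∧ P))   (double negation)
≡ ¬Q ∧ (¬(Q ∨ P) ∨ ¬¬(Q ∧ P))   (De Morgan)
≡ ¬Q ∧ ((¬Q ∧ ¬P) ∨ ¬¬(Q ∧ P))   (De Morgan)
≡ ¬Q ∧ ((¬Q ∧ ¬P) ∨ (Q ∧ P))   (double negation)
≡ ¬Q ∧ (¬Q ∨ Q) ∧ (¬Q ∨ P) ∧ (¬P ∨ Q) ∧ (¬P ∨ P)   (distribute ∨ over ∧)
≡ ¬Q ∧ (¬P ∨ Q)   (simplify)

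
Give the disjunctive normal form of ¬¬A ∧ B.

¬¬A ∧ B
= A ∧ B   [double negation]

A ∧ B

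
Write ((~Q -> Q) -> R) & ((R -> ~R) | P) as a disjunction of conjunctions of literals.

((~Q -> Q) -> R) & ((R -> ~R) | P)
= (~(~Q -> Q) | R) & ((R -> ~R) | P)   (eliminate ->)
= (~(~~Q | Q) | R) & ((R -> ~R) | P)   (eliminate ->)
= (~(~~Q | Q) | R) & (~R | ~R | P)   (eliminate ->)
= ((~~~Q & ~Q) | R) & (~R | ~R | P)   (De Morgan)
= ((~Q & ~Q) | R) & (~R | ~R | P)   (double negation)
= (~Q & ~Q & ~R) | (~Q & ~Q & ~R) | (~Q & ~Q & P) | (R & ~R) | (R & ~R) | (R & P)   (distribute & over |)
= (~Q & ~R) | (~Q & P) | (R & P)   (simplify)

(~Q & ~R) | (~Q & P) | (R & P)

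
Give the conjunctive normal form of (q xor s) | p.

(q xor s) | p
≡ ((q | s) & ~(q & s)) | p   — expand xor
≡ ((q | s) & (~q | ~s)) | p   — De Morgan
≡ (q | s | p) & (~q | ~s | p)   — distribute | over &

(q | s | p) & (~q | ~s | p)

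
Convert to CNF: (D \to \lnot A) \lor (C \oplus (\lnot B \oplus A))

(\lnot D \lor \lnot A \lor C \lor B) \land (\lnot D \lor \lnot A \lor \lnot C \lor \lnot B)

(D \to \lnot A) \lor (C \oplus (\lnot B \oplus A))
≡ \lnot D \lor \lnot A \lor (C \oplus (\lnot B \oplus A))   (eliminate \to)
≡ \lnot D \lor \lnot A \lor ((C \lor (\lnot B \oplus A)) \land \lnot (C \land (\lnot B \oplus A)))   (expand \oplus)
≡ \lnot D \lor \lnot A \lor ((C \lor ((\lnot B \lor A) \land \lnot (\lnot B \land A))) \land \lnot (C \land (\lnot B \oplus A)))   (expand \oplus)
≡ \lnot D \lor \lnot A \lor ((C \lor ((\lnot B \lor A) \land \lnot (\lnot B \land A))) \land \lnot (C \land (\lnot B \lor A) \land \lnot (\lnot B \land A)))   (expand \oplus)
≡ \lnot D \lor \lnot A \lor ((C \lor ((\lnot B \lor A) \land (\lnot \lnot B \lor \lnot A))) \land \lnot (C \land (\lnot B \lor A) \land \lnot (\lnot B \land A)))   (De Morgan)
≡ \lnot D \lor \lnot A \lor ((C \lor ((\lnot B \lor A) \land (B \lor \lnot A))) \land \lnot (C \land (\lnot B \lor A) \land \lnot (\lnot B \land A)))   (double negation)
≡ \lnot D \lor \lnot A \lor ((C \lor ((\lnot B \lor A) \land (B \lor \lnot A))) \land (\lnot C \lor \lnot (\lnot B \lor A) \lor \lnot \lnot (\lnot B \land A)))   (De Morgan)
≡ \lnot D \lor \lnot A \lor ((C \lor ((\lnot B \lor A) \land (B \lor \lnot A))) \land (\lnot C \lor (\lnot \lnot B \land \lnot A) \lor \lnot \lnot (\lnot B \land A)))   (De Morgan)
≡ \lnot D \lor \lnot A \lor ((C \lor ((\lnot B \lor A) \land (B \lor \lnot A))) \land (\lnot C \lor (B \land \lnot A) \lor \lnot \lnot (\lnot B \land A)))   (double negation)
≡ \lnot D \lor \lnot A \lor ((C \lor ((\lnot B \lor A) \land (B \lor \lnot A))) \land (\lnot C \lor (B \land \lnot A) \lor (\lnot B \land A)))   (double negation)
≡ (\lnot D \lor \lnot A \lor C \lor \lnot B \lor A) \land (\lnot D \lor \lnot A \lor C \lor B \lor \lnot A) \land (\lnot D \lor \lnot A \lor \lnot C \lor B \lor \lnot B) \land (\lnot D \lor \lnot A \lor \lnot C \lor B \lor A) \land (\lnot D \lor \lnot A \lor \lnot C \lor \lnot A \lor \lnot B) \land (\lnot D \lor \lnot A \lor \lnot C \lor \lnot A \lor A)   (distribute \lor over \land)
≡ (\lnot D \lor \lnot A \lor C \lor B) \land (\lnot D \lor \lnot A \lor \lnot C \lor \lnot B)   (simplify)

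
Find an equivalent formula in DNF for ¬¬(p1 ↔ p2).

(¬p1 ∧ ¬p2) ∨ (p2 ∧ p1)

¬¬(p1 ↔ p2)
≡ ¬¬((p1 → p2) ∧ (p2 → p1))   (eliminate ↔)
≡ ¬¬((¬p1 ∨ p2) ∧ (p2 → p1))   (eliminate →)
≡ ¬¬((¬p1 ∨ p2) ∧ (¬p2 ∨ p1))   (eliminate →)
≡ (¬p1 ∨ p2) ∧ (¬p2 ∨ p1)   (double negation)
≡ (¬p1 ∧ ¬p2) ∨ (¬p1 ∧ p1) ∨ (p2 ∧ ¬p2) ∨ (p2 ∧ p1)   (distribute ∧ over ∨)
≡ (¬p1 ∧ ¬p2) ∨ (p2 ∧ p1)   (simplify)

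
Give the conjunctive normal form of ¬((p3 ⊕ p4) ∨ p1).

(¬p3 ∨ p4) ∧ (¬p4 ∨ p3) ∧ ¬p1

¬((p3 ⊕ p4) ∨ p1)
≡ ¬(((p3 ∨ p4) ∧ ¬(p3 ∧ p4)) ∨ p1)
≡ ¬((p3 ∨ p4) ∧ ¬(p3 ∧ p4)) ∧ ¬p1
≡ (¬(p3 ∨ p4) ∨ ¬¬(p3 ∧ p4)) ∧ ¬p1
≡ ((¬p3 ∧ ¬p4) ∨ ¬¬(p3 ∧ p4)) ∧ ¬p1
≡ ((¬p3 ∧ ¬p4) ∨ (p3 ∧ p4)) ∧ ¬p1
≡ (¬p3 ∨ p3) ∧ (¬p3 ∨ p4) ∧ (¬p4 ∨ p3) ∧ (¬p4 ∨ p4) ∧ ¬p1
≡ (¬p3 ∨ p4) ∧ (¬p4 ∨ p3) ∧ ¬p1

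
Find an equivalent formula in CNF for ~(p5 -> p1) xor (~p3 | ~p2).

(p5 | ~p3 | ~p2) & (~p1 | ~p3 | ~p2) & (~p5 | p1 | p3) & (~p5 | p1 | p2)

~(p5 -> p1) xor (~p3 | ~p2)
≡ (~(p5 -> p1) | ~p3 | ~p2) & ~(~(p5 -> p1) & (~p3 | ~p2))   — expand xor
≡ (~(~p5 | p1) | ~p3 | ~p2) & ~(~(p5 -> p1) & (~p3 | ~p2))   — eliminate ->
≡ (~(~p5 | p1) | ~p3 | ~p2) & ~(~(~p5 | p1) & (~p3 | ~p2))   — eliminate ->
≡ ((~~p5 & ~p1) | ~p3 | ~p2) & ~(~(~p5 | p1) & (~p3 | ~p2))   — De Morgan
≡ ((p5 & ~p1) | ~p3 | ~p2) & ~(~(~p5 | p1) & (~p3 | ~p2))   — double negation
≡ ((p5 & ~p1) | ~p3 | ~p2) & (~~(~p5 | p1) | ~(~p3 | ~p2))   — De Morgan
≡ ((p5 & ~p1) | ~p3 | ~p2) & (~p5 | p1 | ~(~p3 | ~p2))   — double negation
≡ ((p5 & ~p1) | ~p3 | ~p2) & (~p5 | p1 | (~~p3 & ~~p2))   — De Morgan
≡ ((p5 & ~p1) | ~p3 | ~p2) & (~p5 | p1 | (p3 & ~~p2))   — double negation
≡ ((p5 & ~p1) | ~p3 | ~p2) & (~p5 | p1 | (p3 & p2))   — double negation
≡ (p5 | ~p3 | ~p2) & (~p1 | ~p3 | ~p2) & (~p5 | p1 | p3) & (~p5 | p1 | p2)   — distribute | over &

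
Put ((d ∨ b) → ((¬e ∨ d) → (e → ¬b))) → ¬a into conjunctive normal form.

((d ∨ b) → ((¬e ∨ d) → (e → ¬b))) → ¬a
≡ ¬((d ∨ b) → ((¬e ∨ d) → (e → ¬b))) ∨ ¬a   — eliminate →
≡ ¬(¬(d ∨ b) ∨ ((¬e ∨ d) → (e → ¬b))) ∨ ¬a   — eliminate →
≡ ¬(¬(d ∨ b) ∨ ¬(¬e ∨ d) ∨ (e → ¬b)) ∨ ¬a   — eliminate →
≡ ¬(¬(d ∨ b) ∨ ¬(¬e ∨ d) ∨ ¬e ∨ ¬b) ∨ ¬a   — eliminate →
≡ (¬¬(d ∨ b) ∧ ¬¬(¬e ∨ d) ∧ ¬¬e ∧ ¬¬b) ∨ ¬a   — De Morgan
≡ ((d ∨ b) ∧ ¬¬(¬e ∨ d) ∧ ¬¬e ∧ ¬¬b) ∨ ¬a   — double negation
≡ ((d ∨ b) ∧ (¬e ∨ d) ∧ ¬¬e ∧ ¬¬b) ∨ ¬a   — double negation
≡ ((d ∨ b) ∧ (¬e ∨ d) ∧ e ∧ ¬¬b) ∨ ¬a   — double negation
≡ ((d ∨ b) ∧ (¬e ∨ d) ∧ e ∧ b) ∨ ¬a   — double negation
≡ (d ∨ b ∨ ¬a) ∧ (¬e ∨ d ∨ ¬a) ∧ (e ∨ ¬a) ∧ (b ∨ ¬a)   — distribute ∨ over ∧
≡ (¬e ∨ d ∨ ¬a) ∧ (e ∨ ¬a) ∧ (b ∨ ¬a)   — simplify

(¬e ∨ d ∨ ¬a) ∧ (e ∨ ¬a) ∧ (b ∨ ¬a)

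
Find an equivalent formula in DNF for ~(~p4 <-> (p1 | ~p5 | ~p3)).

~(~p4 <-> (p1 | ~p5 | ~p3))
⇔ ~((~p4 -> (p1 | ~p5 | ~p3)) & ((p1 | ~p5 | ~p3) -> ~p4))   — eliminate <->
⇔ ~((~~p4 | p1 | ~p5 | ~p3) & ((p1 | ~p5 | ~p3) -> ~p4))   — eliminate ->
⇔ ~((~~p4 | p1 | ~p5 | ~p3) & (~(p1 | ~p5 | ~p3) | ~p4))   — eliminate ->
⇔ ~(~~p4 | p1 | ~p5 | ~p3) | ~(~(p1 | ~p5 | ~p3) | ~p4)   — De Morgan
⇔ (~~~p4 & ~p1 & ~~p5 & ~~p3) | ~(~(p1 | ~p5 | ~p3) | ~p4)   — De Morgan
⇔ (~p4 & ~p1 & ~~p5 & ~~p3) | ~(~(p1 | ~p5 | ~p3) | ~p4)   — double negation
⇔ (~p4 & ~p1 & p5 & ~~p3) | ~(~(p1 | ~p5 | ~p3) | ~p4)   — double negation
⇔ (~p4 & ~p1 & p5 & p3) | ~(~(p1 | ~p5 | ~p3) | ~p4)   — double negation
⇔ (~p4 & ~p1 & p5 & p3) | (~~(p1 | ~p5 | ~p3) & ~~p4)   — De Morgan
⇔ (~p4 & ~p1 & p5 & p3) | ((p1 | ~p5 | ~p3) & ~~p4)   — double negation
⇔ (~p4 & ~p1 & p5 & p3) | ((p1 | ~p5 | ~p3) & p4)   — double negation
⇔ (~p4 & ~p1 & p5 & p3) | (p1 & p4) | (~p5 & p4) | (~p3 & p4)   — distribute & over |

(~p4 & ~p1 & p5 & p3) | (p1 & p4) | (~p5 & p4) | (~p3 & p4)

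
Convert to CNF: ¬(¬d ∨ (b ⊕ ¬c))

d ∧ (¬b ∨ ¬c) ∧ (c ∨ b)

¬(¬d ∨ (b ⊕ ¬c))
≡ ¬(¬d ∨ ((b ∨ ¬c) ∧ ¬(b ∧ ¬c)))   [expand ⊕]
≡ ¬¬d ∧ ¬((b ∨ ¬c) ∧ ¬(b ∧ ¬c))   [De Morgan]
≡ d ∧ ¬((b ∨ ¬c) ∧ ¬(b ∧ ¬c))   [double negation]
≡ d ∧ (¬(b ∨ ¬c) ∨ ¬¬(b ∧ ¬c))   [De Morgan]
≡ d ∧ ((¬b ∧ ¬¬c) ∨ ¬¬(b ∧ ¬c))   [De Morgan]
≡ d ∧ ((¬b ∧ c) ∨ ¬¬(b ∧ ¬c))   [double negation]
≡ d ∧ ((¬b ∧ c) ∨ (b ∧ ¬c))   [double negation]
≡ d ∧ (¬b ∨ b) ∧ (¬b ∨ ¬c) ∧ (c ∨ b) ∧ (c ∨ ¬c)   [distribute ∨ over ∧]
≡ d ∧ (¬b ∨ ¬c) ∧ (c ∨ b)   [simplify]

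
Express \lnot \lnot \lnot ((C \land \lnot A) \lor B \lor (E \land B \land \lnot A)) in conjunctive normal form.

(\lnot C \lor A) \land \lnot B

\lnot \lnot \lnot ((C \land \lnot A) \lor B \lor (E \land B \land \lnot A))
≡ \lnot ((C \land \lnot A) \lor B \lor (E \land B \land \lnot A))   (double negation)
≡ \lnot (C \land \lnot A) \land \lnot B \land \lnot (E \land B \land \lnot A)   (De Morgan)
≡ (\lnot C \lor \lnot \lnot A) \land \lnot B \land \lnot (E \land B \land \lnot A)   (De Morgan)
≡ (\lnot C \lor A) \land \lnot B \land \lnot (E \land B \land \lnot A)   (double negation)
≡ (\lnot C \lor A) \land \lnot B \land (\lnot E \lor \lnot B \lor \lnot \lnot A)   (De Morgan)
≡ (\lnot C \lor A) \land \lnot B \land (\lnot E \lor \lnot B \lor A)   (double negation)
≡ (\lnot C \lor A) \land \lnot B   (simplify)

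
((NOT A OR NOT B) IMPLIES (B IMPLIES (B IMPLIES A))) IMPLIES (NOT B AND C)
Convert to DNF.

((NOT A OR NOT B) IMPLIES (B IMPLIES (B IMPLIES A))) IMPLIES (NOT B AND C)
⇔ NOT ((NOT A OR NOT B) IMPLIES (B IMPLIES (B IMPLIES A))) OR (NOT B AND C)   — eliminate IMPLIES
⇔ NOT (NOT (NOT A OR NOT B) OR (B IMPLIES (B IMPLIES A))) OR (NOT B AND C)   — eliminate IMPLIES
⇔ NOT (NOT (NOT A OR NOT B) OR NOT B OR (B IMPLIES A)) OR (NOT B AND C)   — eliminate IMPLIES
⇔ NOT (NOT (NOT A OR NOT B) OR NOT B OR NOT B OR A) OR (NOT B AND C)   — eliminate IMPLIES
⇔ (NOT NOT (NOT A OR NOT B) AND NOT NOT B AND NOT NOT B AND NOT A) OR (NOT B AND C)   — De Morgan
⇔ ((NOT A OR NOT B) AND NOT NOT B AND NOT NOT B AND NOT A) OR (NOT B AND C)   — double negation
⇔ ((NOT A OR NOT B) AND B AND NOT NOT B AND NOT A) OR (NOT B AND C)   — double negation
⇔ ((NOT A OR NOT B) AND B AND B AND NOT A) OR (NOT B AND C)   — double negation
⇔ (NOT A AND B AND B AND NOT A) OR (NOT B AND B AND B AND NOT A) OR (NOT B AND C)   — distribute AND over OR
⇔ (NOT A AND B) OR (NOT B AND C)   — simplify

(NOT A AND B) OR (NOT B AND C)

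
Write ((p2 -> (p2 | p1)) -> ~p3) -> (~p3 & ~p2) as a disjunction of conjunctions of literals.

(~p2 & p3) | (p2 & p3) | (p1 & p3) | (~p3 & ~p2)

((p2 -> (p2 | p1)) -> ~p3) -> (~p3 & ~p2)
= ~((p2 -> (p2 | p1)) -> ~p3) | (~p3 & ~p2)   [eliminate ->]
= ~(~(p2 -> (p2 | p1)) | ~p3) | (~p3 & ~p2)   [eliminate ->]
= ~(~(~p2 | p2 | p1) | ~p3) | (~p3 & ~p2)   [eliminate ->]
= (~~(~p2 | p2 | p1) & ~~p3) | (~p3 & ~p2)   [De Morgan]
= ((~p2 | p2 | p1) & ~~p3) | (~p3 & ~p2)   [double negation]
= ((~p2 | p2 | p1) & p3) | (~p3 & ~p2)   [double negation]
= (~p2 & p3) | (p2 & p3) | (p1 & p3) | (~p3 & ~p2)   [distribute & over |]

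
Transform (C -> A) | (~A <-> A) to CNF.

~C | A

(C -> A) | (~A <-> A)
≡ ~C | A | (~A <-> A)   [eliminate ->]
≡ ~C | A | ((~A -> A) & (A -> ~A))   [eliminate <->]
≡ ~C | A | ((~~A | A) & (A -> ~A))   [eliminate ->]
≡ ~C | A | ((~~A | A) & (~A | ~A))   [eliminate ->]
≡ ~C | A | ((A | A) & (~A | ~A))   [double negation]
≡ (~C | A | A | A) & (~C | A | ~A | ~A)   [distribute | over &]
≡ ~C | A   [simplify]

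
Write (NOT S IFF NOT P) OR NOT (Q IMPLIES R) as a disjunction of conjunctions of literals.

(S AND P) OR (NOT P AND NOT S) OR (Q AND NOT R)

(NOT S IFF NOT P) OR NOT (Q IMPLIES R)
⇔ ((NOT S IMPLIES NOT P) AND (NOT P IMPLIES NOT S)) OR NOT (Q IMPLIES R)   [eliminate IFF]
⇔ ((NOT NOT S OR NOT P) AND (NOT P IMPLIES NOT S)) OR NOT (Q IMPLIES R)   [eliminate IMPLIES]
⇔ ((NOT NOT S OR NOT P) AND (NOT NOT P OR NOT S)) OR NOT (Q IMPLIES R)   [eliminate IMPLIES]
⇔ ((NOT NOT S OR NOT P) AND (NOT NOT P OR NOT S)) OR NOT (NOT Q OR R)   [eliminate IMPLIES]
⇔ ((S OR NOT P) AND (NOT NOT P OR NOT S)) OR NOT (NOT Q OR R)   [double negation]
⇔ ((S OR NOT P) AND (P OR NOT S)) OR NOT (NOT Q OR R)   [double negation]
⇔ ((S OR NOT P) AND (P OR NOT S)) OR (NOT NOT Q AND NOT R)   [De Morgan]
⇔ ((S OR NOT P) AND (P OR NOT S)) OR (Q AND NOT R)   [double negation]
⇔ (S AND P) OR (S AND NOT S) OR (NOT P AND P) OR (NOT P AND NOT S) OR (Q AND NOT R)   [distribute AND over OR]
⇔ (S AND P) OR (NOT P AND NOT S) OR (Q AND NOT R)   [simplify]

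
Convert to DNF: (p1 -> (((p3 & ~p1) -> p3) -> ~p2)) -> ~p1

(p1 & p2) | ~p1

(p1 -> (((p3 & ~p1) -> p3) -> ~p2)) -> ~p1
⇔ ~(p1 -> (((p3 & ~p1) -> p3) -> ~p2)) | ~p1   — eliminate ->
⇔ ~(~p1 | (((p3 & ~p1) -> p3) -> ~p2)) | ~p1   — eliminate ->
⇔ ~(~p1 | ~((p3 & ~p1) -> p3) | ~p2) | ~p1   — eliminate ->
⇔ ~(~p1 | ~(~(p3 & ~p1) | p3) | ~p2) | ~p1   — eliminate ->
⇔ (~~p1 & ~~(~(p3 & ~p1) | p3) & ~~p2) | ~p1   — De Morgan
⇔ (p1 & ~~(~(p3 & ~p1) | p3) & ~~p2) | ~p1   — double negation
⇔ (p1 & (~(p3 & ~p1) | p3) & ~~p2) | ~p1   — double negation
⇔ (p1 & (~p3 | ~~p1 | p3) & ~~p2) | ~p1   — De Morgan
⇔ (p1 & (~p3 | p1 | p3) & ~~p2) | ~p1   — double negation
⇔ (p1 & (~p3 | p1 | p3) & p2) | ~p1   — double negation
⇔ (p1 & ~p3 & p2) | (p1 & p1 & p2) | (p1 & p3 & p2) | ~p1   — distribute & over |
⇔ (p1 & p2) | ~p1   — simplify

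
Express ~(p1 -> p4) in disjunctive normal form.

p1 & ~p4

~(p1 -> p4)
≡ ~(~p1 | p4)   [eliminate ->]
≡ ~~p1 & ~p4   [De Morgan]
≡ p1 & ~p4   [double negation]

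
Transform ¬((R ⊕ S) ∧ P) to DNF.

¬((R ⊕ S) ∧ P)
≡ ¬(((R ∧ ¬S) ∨ (¬R ∧ S)) ∧ P)   [expand ⊕]
≡ ¬((R ∧ ¬S) ∨ (¬R ∧ S)) ∨ ¬P   [De Morgan]
≡ (¬(R ∧ ¬S) ∧ ¬(¬R ∧ S)) ∨ ¬P   [De Morgan]
≡ ((¬R ∨ ¬¬S) ∧ ¬(¬R ∧ S)) ∨ ¬P   [De Morgan]
≡ ((¬R ∨ S) ∧ ¬(¬R ∧ S)) ∨ ¬P   [double negation]
≡ ((¬R ∨ S) ∧ (¬¬R ∨ ¬S)) ∨ ¬P   [De Morgan]
≡ ((¬R ∨ S) ∧ (R ∨ ¬S)) ∨ ¬P   [double negation]
≡ (¬R ∧ R) ∨ (¬R ∧ ¬S) ∨ (S ∧ R) ∨ (S ∧ ¬S) ∨ ¬P   [distribute ∧ over ∨]
≡ (¬R ∧ ¬S) ∨ (S ∧ R) ∨ ¬P   [simplify]

(¬R ∧ ¬S) ∨ (S ∧ R) ∨ ¬P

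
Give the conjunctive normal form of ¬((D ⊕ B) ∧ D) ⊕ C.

(¬D ∨ B ∨ C) ∧ (¬D ∨ ¬B ∨ ¬C) ∧ (D ∨ ¬C)

¬((D ⊕ B) ∧ D) ⊕ C
≡ (¬((D ⊕ B) ∧ D) ∨ C) ∧ ¬(¬((D ⊕ B) ∧ D) ∧ C)   [expand ⊕]
≡ (¬((D ∨ B) ∧ ¬(D ∧ B) ∧ D) ∨ C) ∧ ¬(¬((D ⊕ B) ∧ D) ∧ C)   [expand ⊕]
≡ (¬((D ∨ B) ∧ ¬(D ∧ B) ∧ D) ∨ C) ∧ ¬(¬((D ∨ B) ∧ ¬(D ∧ B) ∧ D) ∧ C)   [expand ⊕]
≡ (¬(D ∨ B) ∨ ¬¬(D ∧ B) ∨ ¬D ∨ C) ∧ ¬(¬((D ∨ B) ∧ ¬(D ∧ B) ∧ D) ∧ C)   [De Morgan]
≡ ((¬D ∧ ¬B) ∨ ¬¬(D ∧ B) ∨ ¬D ∨ C) ∧ ¬(¬((D ∨ B) ∧ ¬(D ∧ B) ∧ D) ∧ C)   [De Morgan]
≡ ((¬D ∧ ¬B) ∨ (D ∧ B) ∨ ¬D ∨ C) ∧ ¬(¬((D ∨ B) ∧ ¬(D ∧ B) ∧ D) ∧ C)   [double negation]
≡ ((¬D ∧ ¬B) ∨ (D ∧ B) ∨ ¬D ∨ C) ∧ (¬¬((D ∨ B) ∧ ¬(D ∧ B) ∧ D) ∨ ¬C)   [De Morgan]
≡ ((¬D ∧ ¬B) ∨ (D ∧ B) ∨ ¬D ∨ C) ∧ (((D ∨ B) ∧ ¬(D ∧ B) ∧ D) ∨ ¬C)   [double negation]
≡ ((¬D ∧ ¬B) ∨ (D ∧ B) ∨ ¬D ∨ C) ∧ (((D ∨ B) ∧ (¬D ∨ ¬B) ∧ D) ∨ ¬C)   [De Morgan]
≡ (¬D ∨ D ∨ ¬D ∨ C) ∧ (¬D ∨ B ∨ ¬D ∨ C) ∧ (¬B ∨ D ∨ ¬D ∨ C) ∧ (¬B ∨ B ∨ ¬D ∨ C) ∧ (D ∨ B ∨ ¬C) ∧ (¬D ∨ ¬B ∨ ¬C) ∧ (D ∨ ¬C)   [distribute ∨ over ∧]
≡ (¬D ∨ B ∨ C) ∧ (¬D ∨ ¬B ∨ ¬C) ∧ (D ∨ ¬C)   [simplify]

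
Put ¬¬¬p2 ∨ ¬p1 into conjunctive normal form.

¬¬¬p2 ∨ ¬p1
= ¬p2 ∨ ¬p1

¬p2 ∨ ¬p1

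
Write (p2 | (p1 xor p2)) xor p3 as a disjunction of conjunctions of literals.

(p2 | (p1 xor p2)) xor p3
= ((p2 | (p1 xor p2)) & ~p3) | (~(p2 | (p1 xor p2)) & p3)   [expand xor]
= ((p2 | (p1 & ~p2) | (~p1 & p2)) & ~p3) | (~(p2 | (p1 xor p2)) & p3)   [expand xor]
= ((p2 | (p1 & ~p2) | (~p1 & p2)) & ~p3) | (~(p2 | (p1 & ~p2) | (~p1 & p2)) & p3)   [expand xor]
= ((p2 | (p1 & ~p2) | (~p1 & p2)) & ~p3) | (~p2 & ~(p1 & ~p2) & ~(~p1 & p2) & p3)   [De Morgan]
= ((p2 | (p1 & ~p2) | (~p1 & p2)) & ~p3) | (~p2 & (~p1 | ~~p2) & ~(~p1 & p2) & p3)   [De Morgan]
= ((p2 | (p1 & ~p2) | (~p1 & p2)) & ~p3) | (~p2 & (~p1 | p2) & ~(~p1 & p2) & p3)   [double negation]
= ((p2 | (p1 & ~p2) | (~p1 & p2)) & ~p3) | (~p2 & (~p1 | p2) & (~~p1 | ~p2) & p3)   [De Morgan]
= ((p2 | (p1 & ~p2) | (~p1 & p2)) & ~p3) | (~p2 & (~p1 | p2) & (p1 | ~p2) & p3)   [double negation]
= (p2 & ~p3) | (p1 & ~p2 & ~p3) | (~p1 & p2 & ~p3) | (~p2 & ~p1 & p1 & p3) | (~p2 & ~p1 & ~p2 & p3) | (~p2 & p2 & p1 & p3) | (~p2 & p2 & ~p2 & p3)   [distribute & over |]
= (p2 & ~p3) | (p1 & ~p2 & ~p3) | (~p2 & ~p1 & p3)   [simplify]

(p2 & ~p3) | (p1 & ~p2 & ~p3) | (~p2 & ~p1 & p3)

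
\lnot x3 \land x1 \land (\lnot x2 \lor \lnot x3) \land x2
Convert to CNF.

\lnot x3 \land x1 \land x2

\lnot x3 \land x1 \land (\lnot x2 \lor \lnot x3) \land x2
≡ \lnot x3 \land x1 \land x2   — simplify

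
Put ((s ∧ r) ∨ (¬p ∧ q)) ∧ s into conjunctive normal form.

(r ∨ ¬p) ∧ (r ∨ q) ∧ s

((s ∧ r) ∨ (¬p ∧ q)) ∧ s
⇔ (s ∨ ¬p) ∧ (s ∨ q) ∧ (r ∨ ¬p) ∧ (r ∨ q) ∧ s   — distribute ∨ over ∧
⇔ (r ∨ ¬p) ∧ (r ∨ q) ∧ s   — simplify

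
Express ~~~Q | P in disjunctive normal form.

~~~Q | P
= ~Q | P   [double negation]

~Q | P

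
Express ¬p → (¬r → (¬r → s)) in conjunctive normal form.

p ∨ r ∨ s

¬p → (¬r → (¬r → s))
≡ ¬¬p ∨ (¬r → (¬r → s))   [eliminate →]
≡ ¬¬p ∨ ¬¬r ∨ (¬r → s)   [eliminate →]
≡ ¬¬p ∨ ¬¬r ∨ ¬¬r ∨ s   [eliminate →]
≡ p ∨ ¬¬r ∨ ¬¬r ∨ s   [double negation]
≡ p ∨ r ∨ ¬¬r ∨ s   [double negation]
≡ p ∨ r ∨ r ∨ s   [double negation]
≡ p ∨ r ∨ s   [simplify]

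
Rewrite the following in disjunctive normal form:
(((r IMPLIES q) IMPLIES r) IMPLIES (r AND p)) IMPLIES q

(((r IMPLIES q) IMPLIES r) IMPLIES (r AND p)) IMPLIES q
⇔ NOT (((r IMPLIES q) IMPLIES r) IMPLIES (r AND p)) OR q   [eliminate IMPLIES]
⇔ NOT (NOT ((r IMPLIES q) IMPLIES r) OR (r AND p)) OR q   [eliminate IMPLIES]
⇔ NOT (NOT (NOT (r IMPLIES q) OR r) OR (r AND p)) OR q   [eliminate IMPLIES]
⇔ NOT (NOT (NOT (NOT r OR q) OR r) OR (r AND p)) OR q   [eliminate IMPLIES]
⇔ (NOT NOT (NOT (NOT r OR q) OR r) AND NOT (r AND p)) OR q   [De Morgan]
⇔ ((NOT (NOT r OR q) OR r) AND NOT (r AND p)) OR q   [double negation]
⇔ (((NOT NOT r AND NOT q) OR r) AND NOT (r AND p)) OR q   [De Morgan]
⇔ (((r AND NOT q) OR r) AND NOT (r AND p)) OR q   [double negation]
⇔ (((r AND NOT q) OR r) AND (NOT r OR NOT p)) OR q   [De Morgan]
⇔ (r AND NOT q AND NOT r) OR (r AND NOT q AND NOT p) OR (r AND NOT r) OR (r AND NOT p) OR q   [distribute AND over OR]
⇔ (r AND NOT p) OR q   [simplify]

(r AND NOT p) OR q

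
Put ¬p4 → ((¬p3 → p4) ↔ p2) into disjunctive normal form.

¬p4 → ((¬p3 → p4) ↔ p2)
≡ ¬¬p4 ∨ ((¬p3 → p4) ↔ p2)   [eliminate →]
≡ ¬¬p4 ∨ (((¬p3 → p4) → p2) ∧ (p2 → (¬p3 → p4)))   [eliminate ↔]
≡ ¬¬p4 ∨ ((¬(¬p3 → p4) ∨ p2) ∧ (p2 → (¬p3 → p4)))   [eliminate →]
≡ ¬¬p4 ∨ ((¬(¬¬p3 ∨ p4) ∨ p2) ∧ (p2 → (¬p3 → p4)))   [eliminate →]
≡ ¬¬p4 ∨ ((¬(¬¬p3 ∨ p4) ∨ p2) ∧ (¬p2 ∨ (¬p3 → p4)))   [eliminate →]
≡ ¬¬p4 ∨ ((¬(¬¬p3 ∨ p4) ∨ p2) ∧ (¬p2 ∨ ¬¬p3 ∨ p4))   [eliminate →]
≡ p4 ∨ ((¬(¬¬p3 ∨ p4) ∨ p2) ∧ (¬p2 ∨ ¬¬p3 ∨ p4))   [double negation]
≡ p4 ∨ (((¬¬¬p3 ∧ ¬p4) ∨ p2) ∧ (¬p2 ∨ ¬¬p3 ∨ p4))   [De Morgan]
≡ p4 ∨ (((¬p3 ∧ ¬p4) ∨ p2) ∧ (¬p2 ∨ ¬¬p3 ∨ p4))   [double negation]
≡ p4 ∨ (((¬p3 ∧ ¬p4) ∨ p2) ∧ (¬p2 ∨ p3 ∨ p4))   [double negation]
≡ p4 ∨ (¬p3 ∧ ¬p4 ∧ ¬p2) ∨ (¬p3 ∧ ¬p4 ∧ p3) ∨ (¬p3 ∧ ¬p4 ∧ p4) ∨ (p2 ∧ ¬p2) ∨ (p2 ∧ p3) ∨ (p2 ∧ p4)   [distribute ∧ over ∨]
≡ p4 ∨ (¬p3 ∧ ¬p4 ∧ ¬p2) ∨ (p2 ∧ p3)   [simplify]

p4 ∨ (¬p3 ∧ ¬p4 ∧ ¬p2) ∨ (p2 ∧ p3)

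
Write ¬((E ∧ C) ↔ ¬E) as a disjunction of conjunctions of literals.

(E ∧ C) ∨ ¬E

¬((E ∧ C) ↔ ¬E)
≡ ¬(((E ∧ C) → ¬E) ∧ (¬E → (E ∧ C)))   (eliminate ↔)
≡ ¬((¬(E ∧ C) ∨ ¬E) ∧ (¬E → (E ∧ C)))   (eliminate →)
≡ ¬((¬(E ∧ C) ∨ ¬E) ∧ (¬¬E ∨ (E ∧ C)))   (eliminate →)
≡ ¬(¬(E ∧ C) ∨ ¬E) ∨ ¬(¬¬E ∨ (E ∧ C))   (De Morgan)
≡ (¬¬(E ∧ C) ∧ ¬¬E) ∨ ¬(¬¬E ∨ (E ∧ C))   (De Morgan)
≡ (E ∧ C ∧ ¬¬E) ∨ ¬(¬¬E ∨ (E ∧ C))   (double negation)
≡ (E ∧ C ∧ E) ∨ ¬(¬¬E ∨ (E ∧ C))   (double negation)
≡ (E ∧ C ∧ E) ∨ (¬¬¬E ∧ ¬(E ∧ C))   (De Morgan)
≡ (E ∧ C ∧ E) ∨ (¬E ∧ ¬(E ∧ C))   (double negation)
≡ (E ∧ C ∧ E) ∨ (¬E ∧ (¬E ∨ ¬C))   (De Morgan)
≡ (E ∧ C ∧ E) ∨ (¬E ∧ ¬E) ∨ (¬E ∧ ¬C)   (distribute ∧ over ∨)
≡ (E ∧ C) ∨ ¬E   (simplify)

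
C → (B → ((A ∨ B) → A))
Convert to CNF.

¬C ∨ ¬B ∨ A

C → (B → ((A ∨ B) → A))
≡ ¬C ∨ (B → ((A ∨ B) → A))   — eliminate →
≡ ¬C ∨ ¬B ∨ ((A ∨ B) → A)   — eliminate →
≡ ¬C ∨ ¬B ∨ ¬(A ∨ B) ∨ A   — eliminate →
≡ ¬C ∨ ¬B ∨ (¬A ∧ ¬B) ∨ A   — De Morgan
≡ (¬C ∨ ¬B ∨ ¬A ∨ A) ∧ (¬C ∨ ¬B ∨ ¬B ∨ A)   — distribute ∨ over ∧
≡ ¬C ∨ ¬B ∨ A   — simplify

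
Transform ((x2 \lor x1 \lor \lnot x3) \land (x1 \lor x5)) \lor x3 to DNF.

(x2 \land x5) \lor x1 \lor (\lnot x3 \land x5) \lor x3

((x2 \lor x1 \lor \lnot x3) \land (x1 \lor x5)) \lor x3
≡ (x2 \land x1) \lor (x2 \land x5) \lor (x1 \land x1) \lor (x1 \land x5) \lor (\lnot x3 \land x1) \lor (\lnot x3 \land x5) \lor x3
≡ (x2 \land x5) \lor x1 \lor (\lnot x3 \land x5) \lor x3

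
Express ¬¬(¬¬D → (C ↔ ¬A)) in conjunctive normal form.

(¬D ∨ ¬C ∨ ¬A) ∧ (¬D ∨ A ∨ C)

¬¬(¬¬D → (C ↔ ¬A))
⇔ ¬¬(¬¬¬D ∨ (C ↔ ¬A))   [eliminate →]
⇔ ¬¬(¬¬¬D ∨ ((C → ¬A) ∧ (¬A → C)))   [eliminate ↔]
⇔ ¬¬(¬¬¬D ∨ ((¬C ∨ ¬A) ∧ (¬A → C)))   [eliminate →]
⇔ ¬¬(¬¬¬D ∨ ((¬C ∨ ¬A) ∧ (¬¬A ∨ C)))   [eliminate →]
⇔ ¬¬¬D ∨ ((¬C ∨ ¬A) ∧ (¬¬A ∨ C))   [double negation]
⇔ ¬D ∨ ((¬C ∨ ¬A) ∧ (¬¬A ∨ C))   [double negation]
⇔ ¬D ∨ ((¬C ∨ ¬A) ∧ (A ∨ C))   [double negation]
⇔ (¬D ∨ ¬C ∨ ¬A) ∧ (¬D ∨ A ∨ C)   [distribute ∨ over ∧]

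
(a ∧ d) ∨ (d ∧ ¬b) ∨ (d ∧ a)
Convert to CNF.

(a ∨ ¬b) ∧ d

(a ∧ d) ∨ (d ∧ ¬b) ∨ (d ∧ a)
⇔ (a ∨ d ∨ d) ∧ (a ∨ d ∨ a) ∧ (a ∨ ¬b ∨ d) ∧ (a ∨ ¬b ∨ a) ∧ (d ∨ d ∨ d) ∧ (d ∨ d ∨ a) ∧ (d ∨ ¬b ∨ d) ∧ (d ∨ ¬b ∨ a)   — distribute ∨ over ∧
⇔ (a ∨ ¬b) ∧ d   — simplify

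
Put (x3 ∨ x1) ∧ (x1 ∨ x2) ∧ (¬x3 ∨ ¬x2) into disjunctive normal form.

(x3 ∨ x1) ∧ (x1 ∨ x2) ∧ (¬x3 ∨ ¬x2)
≡ (x3 ∧ x1 ∧ ¬x3) ∨ (x3 ∧ x1 ∧ ¬x2) ∨ (x3 ∧ x2 ∧ ¬x3) ∨ (x3 ∧ x2 ∧ ¬x2) ∨ (x1 ∧ x1 ∧ ¬x3) ∨ (x1 ∧ x1 ∧ ¬x2) ∨ (x1 ∧ x2 ∧ ¬x3) ∨ (x1 ∧ x2 ∧ ¬x2)
≡ (x1 ∧ ¬x3) ∨ (x1 ∧ ¬x2)

(x1 ∧ ¬x3) ∨ (x1 ∧ ¬x2)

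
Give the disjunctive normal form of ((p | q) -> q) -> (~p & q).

((p | q) -> q) -> (~p & q)
= ~((p | q) -> q) | (~p & q)   (eliminate ->)
= ~(~(p | q) | q) | (~p & q)   (eliminate ->)
= (~~(p | q) & ~q) | (~p & q)   (De Morgan)
= ((p | q) & ~q) | (~p & q)   (double negation)
= (p & ~q) | (q & ~q) | (~p & q)   (distribute & over |)
= (p & ~q) | (~p & q)   (simplify)

(p & ~q) | (~p & q)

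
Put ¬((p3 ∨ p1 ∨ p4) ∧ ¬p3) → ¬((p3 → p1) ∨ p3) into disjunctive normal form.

¬((p3 ∨ p1 ∨ p4) ∧ ¬p3) → ¬((p3 → p1) ∨ p3)
= ¬¬((p3 ∨ p1 ∨ p4) ∧ ¬p3) ∨ ¬((p3 → p1) ∨ p3)
= ¬¬((p3 ∨ p1 ∨ p4) ∧ ¬p3) ∨ ¬(¬p3 ∨ p1 ∨ p3)
= ((p3 ∨ p1 ∨ p4) ∧ ¬p3) ∨ ¬(¬p3 ∨ p1 ∨ p3)
= ((p3 ∨ p1 ∨ p4) ∧ ¬p3) ∨ (¬¬p3 ∧ ¬p1 ∧ ¬p3)
= ((p3 ∨ p1 ∨ p4) ∧ ¬p3) ∨ (p3 ∧ ¬p1 ∧ ¬p3)
= (p3 ∧ ¬p3) ∨ (p1 ∧ ¬p3) ∨ (p4 ∧ ¬p3) ∨ (p3 ∧ ¬p1 ∧ ¬p3)
= (p1 ∧ ¬p3) ∨ (p4 ∧ ¬p3)

(p1 ∧ ¬p3) ∨ (p4 ∧ ¬p3)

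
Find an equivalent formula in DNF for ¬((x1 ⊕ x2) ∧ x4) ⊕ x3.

(¬x1 ∧ ¬x2 ∧ ¬x3) ∨ (x2 ∧ x1 ∧ ¬x3) ∨ (¬x4 ∧ ¬x3) ∨ (x1 ∧ ¬x2 ∧ x4 ∧ x3) ∨ (¬x1 ∧ x2 ∧ x4 ∧ x3)

¬((x1 ⊕ x2) ∧ x4) ⊕ x3
≡ (¬((x1 ⊕ x2) ∧ x4) ∧ ¬x3) ∨ (¬¬((x1 ⊕ x2) ∧ x4) ∧ x3)   (expand ⊕)
≡ (¬(((x1 ∧ ¬x2) ∨ (¬x1 ∧ x2)) ∧ x4) ∧ ¬x3) ∨ (¬¬((x1 ⊕ x2) ∧ x4) ∧ x3)   (expand ⊕)
≡ (¬(((x1 ∧ ¬x2) ∨ (¬x1 ∧ x2)) ∧ x4) ∧ ¬x3) ∨ (¬¬(((x1 ∧ ¬x2) ∨ (¬x1 ∧ x2)) ∧ x4) ∧ x3)   (expand ⊕)
≡ ((¬((x1 ∧ ¬x2) ∨ (¬x1 ∧ x2)) ∨ ¬x4) ∧ ¬x3) ∨ (¬¬(((x1 ∧ ¬x2) ∨ (¬x1 ∧ x2)) ∧ x4) ∧ x3)   (De Morgan)
≡ (((¬(x1 ∧ ¬x2) ∧ ¬(¬x1 ∧ x2)) ∨ ¬x4) ∧ ¬x3) ∨ (¬¬(((x1 ∧ ¬x2) ∨ (¬x1 ∧ x2)) ∧ x4) ∧ x3)   (De Morgan)
≡ ((((¬x1 ∨ ¬¬x2) ∧ ¬(¬x1 ∧ x2)) ∨ ¬x4) ∧ ¬x3) ∨ (¬¬(((x1 ∧ ¬x2) ∨ (¬x1 ∧ x2)) ∧ x4) ∧ x3)   (De Morgan)
≡ ((((¬x1 ∨ x2) ∧ ¬(¬x1 ∧ x2)) ∨ ¬x4) ∧ ¬x3) ∨ (¬¬(((x1 ∧ ¬x2) ∨ (¬x1 ∧ x2)) ∧ x4) ∧ x3)   (double negation)
≡ ((((¬x1 ∨ x2) ∧ (¬¬x1 ∨ ¬x2)) ∨ ¬x4) ∧ ¬x3) ∨ (¬¬(((x1 ∧ ¬x2) ∨ (¬x1 ∧ x2)) ∧ x4) ∧ x3)   (De Morgan)
≡ ((((¬x1 ∨ x2) ∧ (x1 ∨ ¬x2)) ∨ ¬x4) ∧ ¬x3) ∨ (¬¬(((x1 ∧ ¬x2) ∨ (¬x1 ∧ x2)) ∧ x4) ∧ x3)   (double negation)
≡ ((((¬x1 ∨ x2) ∧ (x1 ∨ ¬x2)) ∨ ¬x4) ∧ ¬x3) ∨ (((x1 ∧ ¬x2) ∨ (¬x1 ∧ x2)) ∧ x4 ∧ x3)   (double negation)
≡ (¬x1 ∧ x1 ∧ ¬x3) ∨ (¬x1 ∧ ¬x2 ∧ ¬x3) ∨ (x2 ∧ x1 ∧ ¬x3) ∨ (x2 ∧ ¬x2 ∧ ¬x3) ∨ (¬x4 ∧ ¬x3) ∨ (x1 ∧ ¬x2 ∧ x4 ∧ x3) ∨ (¬x1 ∧ x2 ∧ x4 ∧ x3)   (distribute ∧ over ∨)
≡ (¬x1 ∧ ¬x2 ∧ ¬x3) ∨ (x2 ∧ x1 ∧ ¬x3) ∨ (¬x4 ∧ ¬x3) ∨ (x1 ∧ ¬x2 ∧ x4 ∧ x3) ∨ (¬x1 ∧ x2 ∧ x4 ∧ x3)   (simplify)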